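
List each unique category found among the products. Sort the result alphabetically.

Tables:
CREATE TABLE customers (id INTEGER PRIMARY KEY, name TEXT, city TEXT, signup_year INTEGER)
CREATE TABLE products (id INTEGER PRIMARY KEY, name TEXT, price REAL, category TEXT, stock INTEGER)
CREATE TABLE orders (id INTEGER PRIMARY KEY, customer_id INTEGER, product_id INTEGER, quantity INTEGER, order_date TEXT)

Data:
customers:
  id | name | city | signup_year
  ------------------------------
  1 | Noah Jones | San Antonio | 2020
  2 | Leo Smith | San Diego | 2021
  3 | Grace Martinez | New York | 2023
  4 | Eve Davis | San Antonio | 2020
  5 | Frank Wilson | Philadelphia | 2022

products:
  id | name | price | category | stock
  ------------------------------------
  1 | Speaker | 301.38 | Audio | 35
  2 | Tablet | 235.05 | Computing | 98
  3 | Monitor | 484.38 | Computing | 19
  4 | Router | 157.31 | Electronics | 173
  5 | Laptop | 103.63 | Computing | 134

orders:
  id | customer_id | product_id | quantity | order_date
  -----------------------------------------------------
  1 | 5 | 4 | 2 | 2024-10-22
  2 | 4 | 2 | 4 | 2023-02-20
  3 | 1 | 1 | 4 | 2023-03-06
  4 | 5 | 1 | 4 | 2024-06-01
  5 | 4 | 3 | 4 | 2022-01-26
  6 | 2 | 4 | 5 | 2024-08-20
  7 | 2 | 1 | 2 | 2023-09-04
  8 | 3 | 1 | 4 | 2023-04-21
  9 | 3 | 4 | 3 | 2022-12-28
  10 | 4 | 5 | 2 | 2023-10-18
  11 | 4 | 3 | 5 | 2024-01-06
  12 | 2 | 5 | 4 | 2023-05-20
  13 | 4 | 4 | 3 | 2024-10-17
SELECT DISTINCT category FROM products ORDER BY category

Execution result:
category
Audio
Computing
Electronics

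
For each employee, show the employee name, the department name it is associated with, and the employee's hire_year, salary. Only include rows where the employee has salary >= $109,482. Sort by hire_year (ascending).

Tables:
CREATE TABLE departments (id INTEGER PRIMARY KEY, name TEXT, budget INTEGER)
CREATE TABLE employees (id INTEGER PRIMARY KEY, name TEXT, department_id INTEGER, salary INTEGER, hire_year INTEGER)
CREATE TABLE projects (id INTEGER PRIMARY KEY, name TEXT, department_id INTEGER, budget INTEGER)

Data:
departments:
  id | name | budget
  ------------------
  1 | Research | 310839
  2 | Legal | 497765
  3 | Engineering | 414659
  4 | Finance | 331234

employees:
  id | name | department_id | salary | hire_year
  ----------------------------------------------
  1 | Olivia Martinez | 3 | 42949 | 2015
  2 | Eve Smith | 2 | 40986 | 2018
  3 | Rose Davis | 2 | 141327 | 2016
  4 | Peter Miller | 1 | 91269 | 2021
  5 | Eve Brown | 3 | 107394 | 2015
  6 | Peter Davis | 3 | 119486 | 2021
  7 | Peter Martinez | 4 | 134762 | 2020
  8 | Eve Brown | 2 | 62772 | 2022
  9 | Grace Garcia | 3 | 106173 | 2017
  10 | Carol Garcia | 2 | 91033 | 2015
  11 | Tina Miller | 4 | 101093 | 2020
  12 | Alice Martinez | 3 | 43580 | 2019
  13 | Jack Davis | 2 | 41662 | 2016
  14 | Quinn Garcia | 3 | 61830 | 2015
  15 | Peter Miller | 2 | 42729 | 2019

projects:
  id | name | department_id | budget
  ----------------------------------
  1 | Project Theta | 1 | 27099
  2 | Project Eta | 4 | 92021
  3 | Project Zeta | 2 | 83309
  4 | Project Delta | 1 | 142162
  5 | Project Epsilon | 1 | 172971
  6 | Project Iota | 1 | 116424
SELECT c.name, p.name AS department, c.hire_year, c.salary FROM employees c JOIN departments p ON c.department_id = p.id WHERE c.salary >= 109482 ORDER BY c.hire_year ASC

Execution result:
name | department | hire_year | salary
Rose Davis | Legal | 2016 | 141327
Peter Martinez | Finance | 2020 | 134762
Peter Davis | Engineering | 2021 | 119486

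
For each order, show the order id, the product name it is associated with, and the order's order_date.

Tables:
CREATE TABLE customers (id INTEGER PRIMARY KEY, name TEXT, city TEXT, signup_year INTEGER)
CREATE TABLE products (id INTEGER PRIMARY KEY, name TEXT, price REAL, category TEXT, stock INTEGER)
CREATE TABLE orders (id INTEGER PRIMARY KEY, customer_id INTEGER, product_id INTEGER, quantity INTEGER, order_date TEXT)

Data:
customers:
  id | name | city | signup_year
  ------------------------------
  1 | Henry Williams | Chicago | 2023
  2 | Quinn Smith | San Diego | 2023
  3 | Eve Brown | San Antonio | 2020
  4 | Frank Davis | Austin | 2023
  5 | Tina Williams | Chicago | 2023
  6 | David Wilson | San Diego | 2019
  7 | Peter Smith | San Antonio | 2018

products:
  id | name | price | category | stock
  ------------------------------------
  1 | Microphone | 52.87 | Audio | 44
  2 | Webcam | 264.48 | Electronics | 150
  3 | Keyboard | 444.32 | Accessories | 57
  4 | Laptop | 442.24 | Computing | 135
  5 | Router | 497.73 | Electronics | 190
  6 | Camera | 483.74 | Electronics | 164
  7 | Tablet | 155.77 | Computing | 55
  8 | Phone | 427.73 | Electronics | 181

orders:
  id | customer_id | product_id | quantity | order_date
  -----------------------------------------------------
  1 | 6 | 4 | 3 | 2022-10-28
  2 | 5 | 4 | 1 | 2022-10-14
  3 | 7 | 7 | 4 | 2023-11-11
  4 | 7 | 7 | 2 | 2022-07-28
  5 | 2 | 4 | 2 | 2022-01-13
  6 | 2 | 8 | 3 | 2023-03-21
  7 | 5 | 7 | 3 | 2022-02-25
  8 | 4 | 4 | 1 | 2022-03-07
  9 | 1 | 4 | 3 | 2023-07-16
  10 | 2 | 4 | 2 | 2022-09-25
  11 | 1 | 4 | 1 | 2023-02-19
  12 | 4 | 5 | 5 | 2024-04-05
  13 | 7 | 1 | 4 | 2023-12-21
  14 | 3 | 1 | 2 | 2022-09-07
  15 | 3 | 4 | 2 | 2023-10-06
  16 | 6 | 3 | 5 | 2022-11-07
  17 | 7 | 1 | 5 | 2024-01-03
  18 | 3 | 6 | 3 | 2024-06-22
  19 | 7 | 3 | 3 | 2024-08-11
SELECT c.id, p.name AS product, c.order_date FROM orders c JOIN products p ON c.product_id = p.id

Execution result:
id | product | order_date
1 | Laptop | 2022-10-28
2 | Laptop | 2022-10-14
3 | Tablet | 2023-11-11
4 | Tablet | 2022-07-28
5 | Laptop | 2022-01-13
6 | Phone | 2023-03-21
7 | Tablet | 2022-02-25
8 | Laptop | 2022-03-07
9 | Laptop | 2023-07-16
10 | Laptop | 2022-09-25
11 | Laptop | 2023-02-19
12 | Router | 2024-04-05
13 | Microphone | 2023-12-21
14 | Microphone | 2022-09-07
15 | Laptop | 2023-10-06
16 | Keyboard | 2022-11-07
17 | Microphone | 2024-01-03
18 | Camera | 2024-06-22
19 | Keyboard | 2024-08-11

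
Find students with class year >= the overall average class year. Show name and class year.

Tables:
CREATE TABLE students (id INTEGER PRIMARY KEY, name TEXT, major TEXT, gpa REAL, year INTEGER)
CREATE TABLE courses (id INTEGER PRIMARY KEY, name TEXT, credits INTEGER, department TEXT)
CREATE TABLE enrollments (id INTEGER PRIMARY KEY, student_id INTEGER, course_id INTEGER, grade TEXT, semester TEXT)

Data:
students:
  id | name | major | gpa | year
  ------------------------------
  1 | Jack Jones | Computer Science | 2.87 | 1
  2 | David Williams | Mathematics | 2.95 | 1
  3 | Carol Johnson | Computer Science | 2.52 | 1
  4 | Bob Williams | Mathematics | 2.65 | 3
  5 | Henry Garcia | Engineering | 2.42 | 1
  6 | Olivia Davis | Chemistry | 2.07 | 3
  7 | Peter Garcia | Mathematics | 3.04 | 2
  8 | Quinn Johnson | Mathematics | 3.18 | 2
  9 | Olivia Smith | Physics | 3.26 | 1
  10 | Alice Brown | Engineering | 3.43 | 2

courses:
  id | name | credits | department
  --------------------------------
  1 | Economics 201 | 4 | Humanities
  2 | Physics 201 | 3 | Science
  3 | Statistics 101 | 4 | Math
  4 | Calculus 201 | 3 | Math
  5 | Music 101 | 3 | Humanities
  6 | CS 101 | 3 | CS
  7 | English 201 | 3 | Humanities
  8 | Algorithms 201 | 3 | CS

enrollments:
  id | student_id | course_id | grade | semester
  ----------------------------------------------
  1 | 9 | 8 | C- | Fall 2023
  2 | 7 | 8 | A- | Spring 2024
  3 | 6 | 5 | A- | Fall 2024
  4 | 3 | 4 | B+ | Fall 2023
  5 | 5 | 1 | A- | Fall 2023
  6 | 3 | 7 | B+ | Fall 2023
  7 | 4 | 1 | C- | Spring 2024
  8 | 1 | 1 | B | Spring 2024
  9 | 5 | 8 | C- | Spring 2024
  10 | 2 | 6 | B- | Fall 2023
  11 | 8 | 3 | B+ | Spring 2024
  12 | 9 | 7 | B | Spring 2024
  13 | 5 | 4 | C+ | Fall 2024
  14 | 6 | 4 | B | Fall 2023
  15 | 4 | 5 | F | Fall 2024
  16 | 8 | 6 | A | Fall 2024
SELECT name, year FROM students WHERE year >= (SELECT AVG(year) FROM students)

Execution result:
name | year
Bob Williams | 3
Olivia Davis | 3
Peter Garcia | 2
Quinn Johnson | 2
Alice Brown | 2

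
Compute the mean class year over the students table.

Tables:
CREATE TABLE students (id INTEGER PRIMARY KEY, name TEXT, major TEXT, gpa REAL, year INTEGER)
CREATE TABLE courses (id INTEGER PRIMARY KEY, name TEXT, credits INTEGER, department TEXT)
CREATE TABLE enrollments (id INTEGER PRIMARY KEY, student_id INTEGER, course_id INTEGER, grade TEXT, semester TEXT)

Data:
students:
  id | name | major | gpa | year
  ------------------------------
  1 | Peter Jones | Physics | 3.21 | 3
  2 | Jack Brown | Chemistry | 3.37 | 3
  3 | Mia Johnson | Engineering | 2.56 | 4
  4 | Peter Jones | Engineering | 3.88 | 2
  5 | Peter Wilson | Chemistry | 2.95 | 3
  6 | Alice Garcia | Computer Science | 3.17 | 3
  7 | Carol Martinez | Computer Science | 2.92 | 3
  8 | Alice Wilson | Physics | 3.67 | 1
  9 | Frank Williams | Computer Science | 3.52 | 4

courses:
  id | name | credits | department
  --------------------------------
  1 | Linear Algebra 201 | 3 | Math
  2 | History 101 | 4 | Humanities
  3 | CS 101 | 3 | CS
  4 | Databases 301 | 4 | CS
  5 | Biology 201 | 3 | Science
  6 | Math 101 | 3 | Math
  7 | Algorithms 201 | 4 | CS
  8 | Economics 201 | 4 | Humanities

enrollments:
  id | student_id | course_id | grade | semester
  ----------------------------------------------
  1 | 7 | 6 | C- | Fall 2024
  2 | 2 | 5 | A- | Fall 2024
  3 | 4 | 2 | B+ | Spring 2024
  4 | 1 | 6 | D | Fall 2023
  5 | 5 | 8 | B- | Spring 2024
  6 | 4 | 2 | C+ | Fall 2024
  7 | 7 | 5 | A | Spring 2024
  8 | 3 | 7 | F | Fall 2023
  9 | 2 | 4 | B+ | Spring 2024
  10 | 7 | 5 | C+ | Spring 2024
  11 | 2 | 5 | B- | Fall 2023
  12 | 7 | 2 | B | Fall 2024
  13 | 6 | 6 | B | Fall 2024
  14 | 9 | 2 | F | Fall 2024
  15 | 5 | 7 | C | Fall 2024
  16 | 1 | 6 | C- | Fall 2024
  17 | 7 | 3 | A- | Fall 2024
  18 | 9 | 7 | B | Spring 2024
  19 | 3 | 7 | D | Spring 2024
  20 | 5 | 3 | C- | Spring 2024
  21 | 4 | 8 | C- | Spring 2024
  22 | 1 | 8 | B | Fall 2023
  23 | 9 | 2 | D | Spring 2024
SELECT AVG(year) FROM students

Execution result:
2.89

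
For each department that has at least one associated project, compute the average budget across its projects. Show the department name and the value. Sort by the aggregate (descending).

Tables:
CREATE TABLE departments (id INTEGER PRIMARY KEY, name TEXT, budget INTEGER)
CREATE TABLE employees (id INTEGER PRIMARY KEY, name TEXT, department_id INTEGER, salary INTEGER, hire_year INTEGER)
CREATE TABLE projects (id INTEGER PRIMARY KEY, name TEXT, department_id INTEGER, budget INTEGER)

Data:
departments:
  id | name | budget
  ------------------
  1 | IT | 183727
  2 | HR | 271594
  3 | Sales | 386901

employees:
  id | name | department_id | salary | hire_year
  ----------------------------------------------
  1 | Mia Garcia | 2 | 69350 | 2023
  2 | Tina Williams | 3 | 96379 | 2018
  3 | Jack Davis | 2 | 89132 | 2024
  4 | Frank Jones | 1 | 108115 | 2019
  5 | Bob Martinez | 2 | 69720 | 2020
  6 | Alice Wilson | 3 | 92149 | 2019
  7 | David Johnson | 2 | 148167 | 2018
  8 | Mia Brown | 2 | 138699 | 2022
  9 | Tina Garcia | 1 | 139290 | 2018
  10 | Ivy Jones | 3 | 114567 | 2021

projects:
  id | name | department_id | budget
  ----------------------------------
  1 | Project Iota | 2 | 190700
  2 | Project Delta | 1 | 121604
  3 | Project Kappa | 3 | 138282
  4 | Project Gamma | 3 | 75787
SELECT p.name, AVG(c.budget) AS avg_budget FROM projects c JOIN departments p ON c.department_id = p.id GROUP BY p.id, p.name ORDER BY avg_budget DESC

Execution result:
name | avg_budget
HR | 190700.00
IT | 121604.00
Sales | 107034.50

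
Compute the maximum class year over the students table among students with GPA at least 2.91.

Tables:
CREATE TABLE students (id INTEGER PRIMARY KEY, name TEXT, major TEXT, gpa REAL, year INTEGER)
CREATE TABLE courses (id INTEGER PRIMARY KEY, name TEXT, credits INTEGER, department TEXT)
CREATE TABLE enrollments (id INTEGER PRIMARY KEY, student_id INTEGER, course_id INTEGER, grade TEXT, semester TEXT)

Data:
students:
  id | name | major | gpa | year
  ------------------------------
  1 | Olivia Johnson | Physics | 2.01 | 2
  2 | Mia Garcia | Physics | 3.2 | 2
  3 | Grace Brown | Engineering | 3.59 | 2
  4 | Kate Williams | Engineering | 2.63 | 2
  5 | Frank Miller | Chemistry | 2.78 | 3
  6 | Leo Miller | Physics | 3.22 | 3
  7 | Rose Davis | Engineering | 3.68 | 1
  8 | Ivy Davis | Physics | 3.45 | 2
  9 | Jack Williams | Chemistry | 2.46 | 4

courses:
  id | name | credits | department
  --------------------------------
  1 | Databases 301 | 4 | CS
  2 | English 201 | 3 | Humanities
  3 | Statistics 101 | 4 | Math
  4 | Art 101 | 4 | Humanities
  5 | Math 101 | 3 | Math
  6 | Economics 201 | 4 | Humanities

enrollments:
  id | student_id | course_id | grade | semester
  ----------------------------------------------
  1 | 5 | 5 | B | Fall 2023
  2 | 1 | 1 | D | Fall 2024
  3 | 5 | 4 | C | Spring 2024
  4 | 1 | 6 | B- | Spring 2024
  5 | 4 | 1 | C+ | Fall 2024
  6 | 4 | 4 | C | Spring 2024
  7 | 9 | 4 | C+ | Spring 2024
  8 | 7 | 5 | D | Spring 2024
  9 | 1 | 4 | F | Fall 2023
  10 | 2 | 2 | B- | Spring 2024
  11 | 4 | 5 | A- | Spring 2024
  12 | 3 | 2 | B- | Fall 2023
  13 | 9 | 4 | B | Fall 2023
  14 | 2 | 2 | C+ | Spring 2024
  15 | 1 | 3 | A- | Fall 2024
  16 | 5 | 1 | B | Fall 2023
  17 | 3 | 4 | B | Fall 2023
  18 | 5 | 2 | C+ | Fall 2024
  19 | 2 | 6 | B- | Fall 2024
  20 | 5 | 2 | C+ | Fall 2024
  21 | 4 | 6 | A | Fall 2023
SELECT MAX(year) FROM students WHERE gpa >= 2.91

Execution result:
3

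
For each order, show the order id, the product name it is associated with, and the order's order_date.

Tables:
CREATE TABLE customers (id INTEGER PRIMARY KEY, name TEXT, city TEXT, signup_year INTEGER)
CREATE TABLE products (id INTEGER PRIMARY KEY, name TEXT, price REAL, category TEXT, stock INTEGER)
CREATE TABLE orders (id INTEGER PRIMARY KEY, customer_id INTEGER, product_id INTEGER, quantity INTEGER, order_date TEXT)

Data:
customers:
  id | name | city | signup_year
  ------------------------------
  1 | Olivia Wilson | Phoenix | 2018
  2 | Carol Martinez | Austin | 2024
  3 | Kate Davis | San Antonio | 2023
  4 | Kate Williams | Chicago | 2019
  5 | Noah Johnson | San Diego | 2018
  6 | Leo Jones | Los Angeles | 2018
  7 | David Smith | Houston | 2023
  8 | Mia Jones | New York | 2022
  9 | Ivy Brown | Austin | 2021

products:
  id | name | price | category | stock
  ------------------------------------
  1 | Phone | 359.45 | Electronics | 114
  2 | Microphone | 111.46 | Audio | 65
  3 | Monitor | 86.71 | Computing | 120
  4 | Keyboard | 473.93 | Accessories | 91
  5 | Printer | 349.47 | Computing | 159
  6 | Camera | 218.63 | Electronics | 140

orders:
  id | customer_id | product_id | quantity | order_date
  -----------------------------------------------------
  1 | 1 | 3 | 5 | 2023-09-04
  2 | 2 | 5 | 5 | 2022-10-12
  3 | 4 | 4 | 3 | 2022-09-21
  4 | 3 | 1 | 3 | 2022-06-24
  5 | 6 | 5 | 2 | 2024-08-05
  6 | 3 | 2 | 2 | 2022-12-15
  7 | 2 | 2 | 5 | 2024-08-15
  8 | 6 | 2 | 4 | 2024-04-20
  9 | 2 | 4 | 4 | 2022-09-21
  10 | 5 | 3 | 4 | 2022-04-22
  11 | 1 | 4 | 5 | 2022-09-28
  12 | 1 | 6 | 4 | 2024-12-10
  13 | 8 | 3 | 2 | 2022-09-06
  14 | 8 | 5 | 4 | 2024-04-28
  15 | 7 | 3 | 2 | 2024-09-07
SELECT c.id, p.name AS product, c.order_date FROM orders c JOIN products p ON c.product_id = p.id

Execution result:
id | product | order_date
1 | Monitor | 2023-09-04
2 | Printer | 2022-10-12
3 | Keyboard | 2022-09-21
4 | Phone | 2022-06-24
5 | Printer | 2024-08-05
6 | Microphone | 2022-12-15
7 | Microphone | 2024-08-15
8 | Microphone | 2024-04-20
9 | Keyboard | 2022-09-21
10 | Monitor | 2022-04-22
11 | Keyboard | 2022-09-28
12 | Camera | 2024-12-10
13 | Monitor | 2022-09-06
14 | Printer | 2024-04-28
15 | Monitor | 2024-09-07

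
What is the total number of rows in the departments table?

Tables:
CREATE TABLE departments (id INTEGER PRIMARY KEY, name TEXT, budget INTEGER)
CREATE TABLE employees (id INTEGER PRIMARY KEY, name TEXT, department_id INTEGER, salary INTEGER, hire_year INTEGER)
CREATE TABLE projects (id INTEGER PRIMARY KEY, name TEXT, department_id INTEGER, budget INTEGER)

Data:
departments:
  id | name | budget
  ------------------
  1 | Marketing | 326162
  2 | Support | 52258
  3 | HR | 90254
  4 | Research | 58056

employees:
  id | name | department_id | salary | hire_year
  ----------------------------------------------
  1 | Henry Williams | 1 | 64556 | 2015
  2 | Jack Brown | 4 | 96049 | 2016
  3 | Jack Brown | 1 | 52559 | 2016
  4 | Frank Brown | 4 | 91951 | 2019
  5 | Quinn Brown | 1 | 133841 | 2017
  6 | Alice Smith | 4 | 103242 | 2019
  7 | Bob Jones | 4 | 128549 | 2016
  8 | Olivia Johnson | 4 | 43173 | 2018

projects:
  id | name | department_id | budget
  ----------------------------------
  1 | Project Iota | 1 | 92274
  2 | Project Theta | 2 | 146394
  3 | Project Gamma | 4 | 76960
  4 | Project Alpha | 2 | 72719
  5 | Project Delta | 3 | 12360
SELECT COUNT(*) FROM departments

Execution result:
4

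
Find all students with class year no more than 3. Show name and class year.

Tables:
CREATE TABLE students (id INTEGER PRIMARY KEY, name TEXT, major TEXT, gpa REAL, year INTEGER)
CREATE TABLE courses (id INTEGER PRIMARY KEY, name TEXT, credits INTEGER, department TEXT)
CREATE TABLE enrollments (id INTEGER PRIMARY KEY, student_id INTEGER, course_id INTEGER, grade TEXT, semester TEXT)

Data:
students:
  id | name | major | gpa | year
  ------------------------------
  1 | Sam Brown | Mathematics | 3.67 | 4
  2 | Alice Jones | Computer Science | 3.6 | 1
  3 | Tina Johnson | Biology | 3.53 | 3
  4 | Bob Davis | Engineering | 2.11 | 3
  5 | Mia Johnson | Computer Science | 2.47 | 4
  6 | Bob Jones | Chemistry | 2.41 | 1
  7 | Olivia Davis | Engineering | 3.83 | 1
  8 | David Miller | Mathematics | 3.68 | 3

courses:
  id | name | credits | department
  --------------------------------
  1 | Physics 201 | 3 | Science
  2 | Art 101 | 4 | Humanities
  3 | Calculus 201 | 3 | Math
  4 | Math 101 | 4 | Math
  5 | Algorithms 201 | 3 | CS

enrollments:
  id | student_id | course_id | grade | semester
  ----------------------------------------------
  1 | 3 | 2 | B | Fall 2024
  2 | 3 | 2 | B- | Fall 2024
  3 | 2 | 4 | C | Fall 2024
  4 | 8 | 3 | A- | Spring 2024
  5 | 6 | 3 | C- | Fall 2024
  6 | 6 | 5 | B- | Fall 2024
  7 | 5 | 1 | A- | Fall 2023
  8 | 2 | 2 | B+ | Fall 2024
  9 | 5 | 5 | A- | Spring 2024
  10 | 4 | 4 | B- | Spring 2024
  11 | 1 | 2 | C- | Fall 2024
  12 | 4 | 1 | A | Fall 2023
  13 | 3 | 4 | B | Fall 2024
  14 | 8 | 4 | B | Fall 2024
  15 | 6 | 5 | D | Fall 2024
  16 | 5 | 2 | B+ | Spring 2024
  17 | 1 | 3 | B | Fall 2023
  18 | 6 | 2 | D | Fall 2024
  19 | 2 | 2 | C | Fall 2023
SELECT name, year FROM students WHERE year <= 3

Execution result:
name | year
Alice Jones | 1
Tina Johnson | 3
Bob Davis | 3
Bob Jones | 1
Olivia Davis | 1
David Miller | 3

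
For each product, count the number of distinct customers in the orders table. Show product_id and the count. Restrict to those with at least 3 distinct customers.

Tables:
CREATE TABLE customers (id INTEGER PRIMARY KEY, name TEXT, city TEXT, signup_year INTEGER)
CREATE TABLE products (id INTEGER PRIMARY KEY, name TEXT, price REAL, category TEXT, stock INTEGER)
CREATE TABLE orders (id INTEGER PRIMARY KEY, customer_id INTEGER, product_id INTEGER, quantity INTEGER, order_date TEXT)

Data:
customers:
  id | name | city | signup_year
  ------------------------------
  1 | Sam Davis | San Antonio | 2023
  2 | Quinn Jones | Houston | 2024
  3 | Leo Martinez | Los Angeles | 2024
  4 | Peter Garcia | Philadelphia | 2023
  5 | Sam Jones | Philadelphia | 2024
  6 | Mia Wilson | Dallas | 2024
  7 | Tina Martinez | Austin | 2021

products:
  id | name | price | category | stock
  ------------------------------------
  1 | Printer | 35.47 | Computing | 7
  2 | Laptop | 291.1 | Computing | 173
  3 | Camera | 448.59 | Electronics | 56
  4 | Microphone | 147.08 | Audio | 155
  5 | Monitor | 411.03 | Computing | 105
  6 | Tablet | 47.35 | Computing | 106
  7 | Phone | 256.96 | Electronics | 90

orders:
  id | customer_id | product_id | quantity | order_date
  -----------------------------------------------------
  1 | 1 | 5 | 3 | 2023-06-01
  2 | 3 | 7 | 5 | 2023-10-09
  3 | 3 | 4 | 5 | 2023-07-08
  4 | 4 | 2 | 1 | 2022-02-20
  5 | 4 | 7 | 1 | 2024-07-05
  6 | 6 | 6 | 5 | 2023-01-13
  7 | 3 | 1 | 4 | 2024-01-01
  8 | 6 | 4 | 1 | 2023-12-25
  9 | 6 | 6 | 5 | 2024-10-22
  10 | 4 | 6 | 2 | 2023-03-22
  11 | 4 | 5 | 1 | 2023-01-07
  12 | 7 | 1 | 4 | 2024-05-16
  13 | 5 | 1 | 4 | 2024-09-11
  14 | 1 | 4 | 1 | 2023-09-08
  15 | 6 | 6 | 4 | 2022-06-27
SELECT product_id, COUNT(DISTINCT customer_id) AS distinct_customer_count FROM orders GROUP BY product_id HAVING COUNT(DISTINCT customer_id) >= 3

Execution result:
product_id | distinct_customer_count
1 | 3
4 | 3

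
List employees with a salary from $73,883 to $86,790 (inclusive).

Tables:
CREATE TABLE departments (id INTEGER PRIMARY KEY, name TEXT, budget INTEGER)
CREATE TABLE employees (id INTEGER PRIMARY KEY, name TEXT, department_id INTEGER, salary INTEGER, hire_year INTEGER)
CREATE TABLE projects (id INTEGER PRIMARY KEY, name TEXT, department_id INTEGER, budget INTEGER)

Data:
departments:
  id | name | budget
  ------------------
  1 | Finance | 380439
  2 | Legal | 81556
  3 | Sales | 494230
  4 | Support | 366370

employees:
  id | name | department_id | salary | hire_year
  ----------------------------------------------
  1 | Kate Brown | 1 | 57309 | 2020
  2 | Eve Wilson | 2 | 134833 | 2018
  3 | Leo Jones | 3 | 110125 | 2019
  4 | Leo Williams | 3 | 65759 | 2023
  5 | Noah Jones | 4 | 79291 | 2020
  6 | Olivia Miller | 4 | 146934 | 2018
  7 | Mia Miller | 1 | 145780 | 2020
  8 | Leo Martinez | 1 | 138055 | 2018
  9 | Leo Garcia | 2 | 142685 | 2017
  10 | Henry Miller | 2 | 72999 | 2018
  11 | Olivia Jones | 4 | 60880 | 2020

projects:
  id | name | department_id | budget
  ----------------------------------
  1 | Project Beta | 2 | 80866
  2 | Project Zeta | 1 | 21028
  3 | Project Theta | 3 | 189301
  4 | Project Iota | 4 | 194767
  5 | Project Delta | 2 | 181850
SELECT name, salary FROM employees WHERE salary BETWEEN 73883 AND 86790

Execution result:
name | salary
Noah Jones | 79291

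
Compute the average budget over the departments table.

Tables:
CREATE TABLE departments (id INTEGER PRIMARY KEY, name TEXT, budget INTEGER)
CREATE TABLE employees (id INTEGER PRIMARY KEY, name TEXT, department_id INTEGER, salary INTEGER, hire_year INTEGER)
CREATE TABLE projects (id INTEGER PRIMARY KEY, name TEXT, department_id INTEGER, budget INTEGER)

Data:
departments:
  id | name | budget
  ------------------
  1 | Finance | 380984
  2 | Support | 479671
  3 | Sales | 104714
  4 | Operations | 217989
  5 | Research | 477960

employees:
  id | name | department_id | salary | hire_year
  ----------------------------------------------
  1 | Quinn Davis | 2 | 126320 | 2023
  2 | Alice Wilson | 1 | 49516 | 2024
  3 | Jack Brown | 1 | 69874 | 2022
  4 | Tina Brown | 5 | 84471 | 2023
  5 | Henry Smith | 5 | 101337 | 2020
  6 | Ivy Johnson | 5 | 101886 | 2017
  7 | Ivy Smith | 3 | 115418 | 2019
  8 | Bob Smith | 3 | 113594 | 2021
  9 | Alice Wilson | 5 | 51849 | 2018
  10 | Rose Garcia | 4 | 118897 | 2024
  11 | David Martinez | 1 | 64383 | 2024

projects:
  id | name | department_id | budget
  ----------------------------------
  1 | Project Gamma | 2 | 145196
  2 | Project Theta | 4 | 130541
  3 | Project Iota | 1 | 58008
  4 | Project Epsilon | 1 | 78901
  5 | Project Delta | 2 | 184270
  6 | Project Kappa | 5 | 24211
SELECT AVG(budget) FROM departments

Execution result:
332263.60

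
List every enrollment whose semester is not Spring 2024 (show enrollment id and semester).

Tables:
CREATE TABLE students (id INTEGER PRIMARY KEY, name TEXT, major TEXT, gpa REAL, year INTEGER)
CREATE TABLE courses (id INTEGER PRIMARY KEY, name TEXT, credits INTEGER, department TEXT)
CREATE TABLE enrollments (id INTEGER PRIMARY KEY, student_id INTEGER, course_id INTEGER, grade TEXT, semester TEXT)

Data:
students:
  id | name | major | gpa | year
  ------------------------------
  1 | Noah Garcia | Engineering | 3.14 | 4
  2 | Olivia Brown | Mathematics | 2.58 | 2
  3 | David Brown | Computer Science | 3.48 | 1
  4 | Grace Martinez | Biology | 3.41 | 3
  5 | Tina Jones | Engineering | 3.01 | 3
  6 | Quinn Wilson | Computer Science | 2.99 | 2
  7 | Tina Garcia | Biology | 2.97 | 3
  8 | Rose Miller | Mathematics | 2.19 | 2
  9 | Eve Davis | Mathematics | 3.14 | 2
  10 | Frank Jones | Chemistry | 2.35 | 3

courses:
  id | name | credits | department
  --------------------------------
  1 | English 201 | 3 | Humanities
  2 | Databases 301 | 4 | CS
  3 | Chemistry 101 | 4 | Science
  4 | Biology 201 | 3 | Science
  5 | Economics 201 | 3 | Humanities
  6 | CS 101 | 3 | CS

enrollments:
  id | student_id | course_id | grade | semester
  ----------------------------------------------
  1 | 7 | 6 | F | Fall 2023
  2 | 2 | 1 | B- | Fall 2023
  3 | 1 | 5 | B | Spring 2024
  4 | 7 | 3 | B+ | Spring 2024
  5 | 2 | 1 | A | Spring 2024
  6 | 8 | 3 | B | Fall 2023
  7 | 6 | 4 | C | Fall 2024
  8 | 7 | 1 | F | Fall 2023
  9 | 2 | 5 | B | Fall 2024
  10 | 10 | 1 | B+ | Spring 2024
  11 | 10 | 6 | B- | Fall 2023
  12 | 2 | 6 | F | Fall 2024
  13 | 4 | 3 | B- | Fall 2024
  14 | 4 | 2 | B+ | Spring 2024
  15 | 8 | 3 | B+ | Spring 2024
SELECT id, semester FROM enrollments WHERE semester <> 'Spring 2024'

Execution result:
id | semester
1 | Fall 2023
2 | Fall 2023
6 | Fall 2023
7 | Fall 2024
8 | Fall 2023
9 | Fall 2024
11 | Fall 2023
12 | Fall 2024
13 | Fall 2024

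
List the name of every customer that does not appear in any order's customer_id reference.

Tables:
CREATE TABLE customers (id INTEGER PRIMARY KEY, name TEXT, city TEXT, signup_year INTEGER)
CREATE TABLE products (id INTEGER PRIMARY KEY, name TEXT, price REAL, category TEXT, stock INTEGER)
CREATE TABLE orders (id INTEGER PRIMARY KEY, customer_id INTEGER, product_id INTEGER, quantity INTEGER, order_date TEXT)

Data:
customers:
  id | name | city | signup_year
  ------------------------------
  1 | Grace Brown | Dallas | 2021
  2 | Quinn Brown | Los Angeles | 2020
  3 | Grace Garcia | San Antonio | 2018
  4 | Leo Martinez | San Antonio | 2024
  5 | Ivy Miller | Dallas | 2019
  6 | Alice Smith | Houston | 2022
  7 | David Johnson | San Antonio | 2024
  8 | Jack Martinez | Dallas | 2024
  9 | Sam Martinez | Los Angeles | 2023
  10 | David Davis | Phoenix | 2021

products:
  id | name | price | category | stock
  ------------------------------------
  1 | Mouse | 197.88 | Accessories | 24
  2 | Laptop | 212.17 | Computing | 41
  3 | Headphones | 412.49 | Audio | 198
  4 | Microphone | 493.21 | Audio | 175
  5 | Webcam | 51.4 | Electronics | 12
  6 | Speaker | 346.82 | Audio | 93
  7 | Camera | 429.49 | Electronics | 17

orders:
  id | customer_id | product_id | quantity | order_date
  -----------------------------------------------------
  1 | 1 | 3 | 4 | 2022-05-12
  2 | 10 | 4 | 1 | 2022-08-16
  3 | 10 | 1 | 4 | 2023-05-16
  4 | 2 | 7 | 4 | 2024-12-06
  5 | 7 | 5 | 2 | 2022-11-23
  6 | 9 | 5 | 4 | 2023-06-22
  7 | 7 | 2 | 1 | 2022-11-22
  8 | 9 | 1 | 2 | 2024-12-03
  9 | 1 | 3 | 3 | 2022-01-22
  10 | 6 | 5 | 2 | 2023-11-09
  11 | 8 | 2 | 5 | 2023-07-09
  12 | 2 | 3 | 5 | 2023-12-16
SELECT p.name FROM customers p LEFT JOIN orders c ON c.customer_id = p.id WHERE c.id IS NULL

Execution result:
name
Grace Garcia
Leo Martinez
Ivy Miller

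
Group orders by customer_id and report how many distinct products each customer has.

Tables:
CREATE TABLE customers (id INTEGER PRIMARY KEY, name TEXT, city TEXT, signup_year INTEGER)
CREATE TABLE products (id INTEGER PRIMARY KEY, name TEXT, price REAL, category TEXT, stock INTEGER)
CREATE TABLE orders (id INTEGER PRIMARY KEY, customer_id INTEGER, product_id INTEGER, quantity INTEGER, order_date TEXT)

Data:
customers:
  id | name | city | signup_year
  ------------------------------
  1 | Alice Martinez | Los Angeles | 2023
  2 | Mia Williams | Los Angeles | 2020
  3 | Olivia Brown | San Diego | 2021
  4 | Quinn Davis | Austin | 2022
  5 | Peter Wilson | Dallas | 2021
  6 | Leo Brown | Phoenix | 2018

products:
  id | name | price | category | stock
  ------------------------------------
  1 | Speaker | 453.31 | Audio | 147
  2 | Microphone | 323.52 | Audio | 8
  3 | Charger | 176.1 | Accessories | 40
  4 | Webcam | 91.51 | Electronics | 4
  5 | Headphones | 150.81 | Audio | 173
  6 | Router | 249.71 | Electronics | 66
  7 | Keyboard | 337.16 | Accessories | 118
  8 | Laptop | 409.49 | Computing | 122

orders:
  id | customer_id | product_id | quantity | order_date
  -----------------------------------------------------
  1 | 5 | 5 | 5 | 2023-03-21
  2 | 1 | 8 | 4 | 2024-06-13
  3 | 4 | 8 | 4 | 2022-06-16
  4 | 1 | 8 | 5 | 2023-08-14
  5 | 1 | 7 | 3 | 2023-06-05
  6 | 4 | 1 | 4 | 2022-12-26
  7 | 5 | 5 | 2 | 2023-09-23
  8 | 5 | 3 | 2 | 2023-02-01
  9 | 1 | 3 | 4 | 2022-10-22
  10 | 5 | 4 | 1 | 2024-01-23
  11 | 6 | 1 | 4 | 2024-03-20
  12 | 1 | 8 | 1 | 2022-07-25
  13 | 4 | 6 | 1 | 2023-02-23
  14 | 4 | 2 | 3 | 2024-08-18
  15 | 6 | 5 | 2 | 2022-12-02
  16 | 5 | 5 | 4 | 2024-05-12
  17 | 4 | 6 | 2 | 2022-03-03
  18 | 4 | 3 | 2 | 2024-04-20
SELECT customer_id, COUNT(DISTINCT product_id) AS distinct_product_count FROM orders GROUP BY customer_id

Execution result:
customer_id | distinct_product_count
1 | 3
4 | 5
5 | 3
6 | 2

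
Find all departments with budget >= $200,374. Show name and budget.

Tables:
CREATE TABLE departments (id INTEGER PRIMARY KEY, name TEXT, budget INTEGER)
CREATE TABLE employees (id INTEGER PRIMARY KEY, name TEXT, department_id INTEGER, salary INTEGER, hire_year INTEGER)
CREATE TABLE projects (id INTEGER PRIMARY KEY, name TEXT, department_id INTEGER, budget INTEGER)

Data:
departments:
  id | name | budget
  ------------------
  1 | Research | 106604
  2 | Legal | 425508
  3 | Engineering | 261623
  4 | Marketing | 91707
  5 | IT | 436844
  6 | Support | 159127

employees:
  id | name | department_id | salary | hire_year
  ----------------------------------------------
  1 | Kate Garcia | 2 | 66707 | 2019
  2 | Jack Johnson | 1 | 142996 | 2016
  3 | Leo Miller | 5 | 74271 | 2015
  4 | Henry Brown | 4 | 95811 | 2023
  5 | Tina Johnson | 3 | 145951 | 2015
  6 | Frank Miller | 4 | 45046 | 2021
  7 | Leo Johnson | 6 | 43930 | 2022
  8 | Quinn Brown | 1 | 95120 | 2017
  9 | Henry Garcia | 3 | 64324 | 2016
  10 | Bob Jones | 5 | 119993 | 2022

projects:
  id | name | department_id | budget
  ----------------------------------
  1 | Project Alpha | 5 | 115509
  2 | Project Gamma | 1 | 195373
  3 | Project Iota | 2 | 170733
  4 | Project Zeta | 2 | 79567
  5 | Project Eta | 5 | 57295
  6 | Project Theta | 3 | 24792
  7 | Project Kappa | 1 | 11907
SELECT name, budget FROM departments WHERE budget >= 200374

Execution result:
name | budget
Legal | 425508
Engineering | 261623
IT | 436844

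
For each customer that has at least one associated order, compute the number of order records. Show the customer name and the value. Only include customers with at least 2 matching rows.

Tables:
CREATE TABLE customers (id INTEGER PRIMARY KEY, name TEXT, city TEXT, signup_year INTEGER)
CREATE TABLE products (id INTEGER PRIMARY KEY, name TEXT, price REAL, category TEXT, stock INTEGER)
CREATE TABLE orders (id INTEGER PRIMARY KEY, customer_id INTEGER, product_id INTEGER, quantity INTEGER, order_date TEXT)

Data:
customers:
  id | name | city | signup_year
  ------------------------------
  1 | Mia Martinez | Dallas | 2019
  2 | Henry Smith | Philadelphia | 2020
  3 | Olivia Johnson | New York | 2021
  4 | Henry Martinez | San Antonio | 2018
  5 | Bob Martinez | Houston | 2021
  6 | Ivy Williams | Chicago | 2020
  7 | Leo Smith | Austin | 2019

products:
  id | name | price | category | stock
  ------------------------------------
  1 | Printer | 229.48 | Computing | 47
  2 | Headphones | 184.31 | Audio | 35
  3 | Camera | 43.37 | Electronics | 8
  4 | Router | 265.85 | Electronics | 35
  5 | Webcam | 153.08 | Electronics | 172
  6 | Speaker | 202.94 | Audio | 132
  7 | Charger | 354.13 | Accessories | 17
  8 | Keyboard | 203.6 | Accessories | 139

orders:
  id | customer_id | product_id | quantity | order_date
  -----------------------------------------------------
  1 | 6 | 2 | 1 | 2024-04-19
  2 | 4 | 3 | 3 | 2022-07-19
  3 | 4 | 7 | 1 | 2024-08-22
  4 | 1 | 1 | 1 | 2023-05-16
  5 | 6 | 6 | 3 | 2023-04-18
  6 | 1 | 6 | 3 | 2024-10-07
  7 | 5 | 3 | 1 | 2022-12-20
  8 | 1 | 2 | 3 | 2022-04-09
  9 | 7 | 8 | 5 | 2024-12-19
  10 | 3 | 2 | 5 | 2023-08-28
SELECT p.name, COUNT(*) AS n FROM orders c JOIN customers p ON c.customer_id = p.id GROUP BY p.id, p.name HAVING COUNT(*) >= 2

Execution result:
name | n
Mia Martinez | 3
Henry Martinez | 2
Ivy Williams | 2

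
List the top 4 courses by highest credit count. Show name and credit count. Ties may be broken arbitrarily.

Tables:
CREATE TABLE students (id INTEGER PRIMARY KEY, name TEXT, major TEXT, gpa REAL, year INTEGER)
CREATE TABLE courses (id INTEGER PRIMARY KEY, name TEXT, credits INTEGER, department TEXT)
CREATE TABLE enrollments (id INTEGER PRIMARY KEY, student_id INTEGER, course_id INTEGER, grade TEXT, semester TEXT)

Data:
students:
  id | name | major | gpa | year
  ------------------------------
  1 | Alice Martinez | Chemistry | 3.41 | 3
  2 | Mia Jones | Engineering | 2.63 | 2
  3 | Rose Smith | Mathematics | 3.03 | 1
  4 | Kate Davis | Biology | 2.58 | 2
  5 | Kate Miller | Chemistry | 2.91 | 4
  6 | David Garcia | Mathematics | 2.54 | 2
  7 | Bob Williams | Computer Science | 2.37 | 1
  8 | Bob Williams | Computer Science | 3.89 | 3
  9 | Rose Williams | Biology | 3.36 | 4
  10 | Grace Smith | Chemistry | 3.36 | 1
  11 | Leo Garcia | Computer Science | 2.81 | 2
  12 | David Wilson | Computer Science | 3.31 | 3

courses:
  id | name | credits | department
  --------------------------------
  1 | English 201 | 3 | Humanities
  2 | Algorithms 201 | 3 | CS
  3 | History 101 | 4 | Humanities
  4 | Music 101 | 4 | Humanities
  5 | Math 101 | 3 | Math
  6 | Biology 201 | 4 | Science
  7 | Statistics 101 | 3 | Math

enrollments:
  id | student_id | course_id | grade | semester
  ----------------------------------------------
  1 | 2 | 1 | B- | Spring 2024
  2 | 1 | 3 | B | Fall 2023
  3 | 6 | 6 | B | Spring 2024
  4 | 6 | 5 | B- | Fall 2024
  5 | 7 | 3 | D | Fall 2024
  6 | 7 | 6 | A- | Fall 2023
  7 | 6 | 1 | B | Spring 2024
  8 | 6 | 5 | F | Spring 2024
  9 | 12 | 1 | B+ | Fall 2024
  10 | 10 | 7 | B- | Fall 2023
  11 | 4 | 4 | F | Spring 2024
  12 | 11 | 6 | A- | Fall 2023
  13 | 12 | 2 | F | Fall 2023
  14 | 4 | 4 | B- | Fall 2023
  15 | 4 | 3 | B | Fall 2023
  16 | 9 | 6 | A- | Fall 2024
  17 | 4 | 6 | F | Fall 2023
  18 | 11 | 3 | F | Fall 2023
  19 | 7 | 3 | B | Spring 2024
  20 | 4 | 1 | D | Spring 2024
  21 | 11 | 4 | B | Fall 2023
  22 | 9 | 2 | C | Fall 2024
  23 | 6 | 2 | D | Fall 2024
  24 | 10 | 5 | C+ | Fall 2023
SELECT name, credits FROM courses ORDER BY credits DESC LIMIT 4

Execution result:
name | credits
History 101 | 4
Music 101 | 4
Biology 201 | 4
English 201 | 3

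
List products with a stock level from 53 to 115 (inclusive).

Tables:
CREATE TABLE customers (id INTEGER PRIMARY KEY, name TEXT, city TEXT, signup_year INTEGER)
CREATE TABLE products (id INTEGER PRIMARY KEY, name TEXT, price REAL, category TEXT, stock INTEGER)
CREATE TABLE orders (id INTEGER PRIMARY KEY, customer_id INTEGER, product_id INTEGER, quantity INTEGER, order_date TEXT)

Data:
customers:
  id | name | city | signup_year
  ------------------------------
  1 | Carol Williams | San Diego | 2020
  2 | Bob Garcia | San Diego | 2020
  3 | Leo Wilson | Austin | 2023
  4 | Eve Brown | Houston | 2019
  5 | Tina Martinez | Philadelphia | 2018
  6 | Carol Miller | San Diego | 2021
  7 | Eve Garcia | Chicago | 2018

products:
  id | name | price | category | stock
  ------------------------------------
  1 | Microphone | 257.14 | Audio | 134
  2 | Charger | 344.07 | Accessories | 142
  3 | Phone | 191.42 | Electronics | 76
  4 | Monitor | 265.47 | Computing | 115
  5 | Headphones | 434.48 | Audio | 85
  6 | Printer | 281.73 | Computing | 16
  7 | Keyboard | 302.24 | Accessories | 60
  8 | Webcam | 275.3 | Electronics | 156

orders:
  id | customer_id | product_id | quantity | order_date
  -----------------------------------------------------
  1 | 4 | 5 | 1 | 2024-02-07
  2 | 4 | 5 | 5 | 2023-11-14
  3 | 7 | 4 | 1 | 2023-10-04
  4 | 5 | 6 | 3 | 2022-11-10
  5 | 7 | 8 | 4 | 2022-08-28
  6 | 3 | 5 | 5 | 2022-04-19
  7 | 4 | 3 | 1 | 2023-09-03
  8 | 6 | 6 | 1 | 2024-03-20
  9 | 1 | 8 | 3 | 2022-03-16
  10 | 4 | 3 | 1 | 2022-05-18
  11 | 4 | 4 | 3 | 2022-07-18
SELECT name, stock FROM products WHERE stock BETWEEN 53 AND 115

Execution result:
name | stock
Phone | 76
Monitor | 115
Headphones | 85
Keyboard | 60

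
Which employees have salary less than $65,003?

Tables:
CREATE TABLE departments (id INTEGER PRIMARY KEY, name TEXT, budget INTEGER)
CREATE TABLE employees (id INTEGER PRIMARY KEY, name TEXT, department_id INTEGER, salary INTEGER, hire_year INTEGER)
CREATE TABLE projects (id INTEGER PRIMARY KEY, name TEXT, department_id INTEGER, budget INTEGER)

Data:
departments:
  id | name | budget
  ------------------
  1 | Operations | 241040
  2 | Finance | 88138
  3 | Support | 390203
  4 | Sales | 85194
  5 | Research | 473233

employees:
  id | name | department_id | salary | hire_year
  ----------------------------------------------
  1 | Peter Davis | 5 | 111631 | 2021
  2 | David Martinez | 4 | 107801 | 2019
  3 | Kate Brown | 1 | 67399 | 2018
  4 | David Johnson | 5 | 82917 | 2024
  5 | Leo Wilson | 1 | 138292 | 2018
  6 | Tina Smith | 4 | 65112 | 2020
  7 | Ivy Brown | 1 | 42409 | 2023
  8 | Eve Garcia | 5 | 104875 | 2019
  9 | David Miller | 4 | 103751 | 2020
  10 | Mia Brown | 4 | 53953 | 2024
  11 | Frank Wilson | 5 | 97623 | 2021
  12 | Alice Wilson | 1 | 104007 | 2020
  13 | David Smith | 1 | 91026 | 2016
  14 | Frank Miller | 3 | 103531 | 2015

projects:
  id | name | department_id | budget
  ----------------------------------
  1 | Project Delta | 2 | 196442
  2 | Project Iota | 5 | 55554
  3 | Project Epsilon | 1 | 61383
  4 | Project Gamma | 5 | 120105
SELECT name, salary FROM employees WHERE salary < 65003

Execution result:
name | salary
Ivy Brown | 42409
Mia Brown | 53953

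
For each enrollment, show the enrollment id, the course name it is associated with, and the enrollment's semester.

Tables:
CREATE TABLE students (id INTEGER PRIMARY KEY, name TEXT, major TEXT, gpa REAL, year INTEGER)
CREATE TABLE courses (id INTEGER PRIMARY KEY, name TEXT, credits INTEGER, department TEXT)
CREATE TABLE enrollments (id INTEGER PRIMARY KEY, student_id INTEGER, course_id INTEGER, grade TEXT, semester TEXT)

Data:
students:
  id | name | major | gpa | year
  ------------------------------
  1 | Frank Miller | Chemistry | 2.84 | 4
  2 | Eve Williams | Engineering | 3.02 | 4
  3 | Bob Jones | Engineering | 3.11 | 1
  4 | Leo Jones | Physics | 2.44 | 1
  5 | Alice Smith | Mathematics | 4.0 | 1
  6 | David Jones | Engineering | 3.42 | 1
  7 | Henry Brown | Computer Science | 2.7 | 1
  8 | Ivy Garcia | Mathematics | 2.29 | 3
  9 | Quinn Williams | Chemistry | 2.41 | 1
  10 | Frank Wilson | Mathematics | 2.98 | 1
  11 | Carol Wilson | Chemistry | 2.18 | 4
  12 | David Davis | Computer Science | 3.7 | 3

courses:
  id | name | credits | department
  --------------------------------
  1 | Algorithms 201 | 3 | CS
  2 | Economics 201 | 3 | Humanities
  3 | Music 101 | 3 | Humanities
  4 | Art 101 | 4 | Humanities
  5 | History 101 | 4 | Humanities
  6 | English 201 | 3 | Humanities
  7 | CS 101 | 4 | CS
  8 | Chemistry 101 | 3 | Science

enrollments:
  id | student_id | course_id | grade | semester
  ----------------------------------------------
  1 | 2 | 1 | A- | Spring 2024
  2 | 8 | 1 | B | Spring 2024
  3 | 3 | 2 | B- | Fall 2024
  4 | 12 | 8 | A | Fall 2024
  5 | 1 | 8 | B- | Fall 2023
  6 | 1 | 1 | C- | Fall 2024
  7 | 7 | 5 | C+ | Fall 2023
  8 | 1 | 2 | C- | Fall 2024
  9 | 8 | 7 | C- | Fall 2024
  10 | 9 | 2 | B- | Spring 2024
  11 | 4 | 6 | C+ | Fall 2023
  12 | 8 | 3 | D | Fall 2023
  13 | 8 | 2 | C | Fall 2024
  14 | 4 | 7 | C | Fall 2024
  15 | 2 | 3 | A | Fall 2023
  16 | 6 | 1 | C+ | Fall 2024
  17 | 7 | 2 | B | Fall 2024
SELECT c.id, p.name AS course, c.semester FROM enrollments c JOIN courses p ON c.course_id = p.id

Execution result:
id | course | semester
1 | Algorithms 201 | Spring 2024
2 | Algorithms 201 | Spring 2024
3 | Economics 201 | Fall 2024
4 | Chemistry 101 | Fall 2024
5 | Chemistry 101 | Fall 2023
6 | Algorithms 201 | Fall 2024
7 | History 101 | Fall 2023
8 | Economics 201 | Fall 2024
9 | CS 101 | Fall 2024
10 | Economics 201 | Spring 2024
11 | English 201 | Fall 2023
12 | Music 101 | Fall 2023
13 | Economics 201 | Fall 2024
14 | CS 101 | Fall 2024
15 | Music 101 | Fall 2023
16 | Algorithms 201 | Fall 2024
17 | Economics 201 | Fall 2024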